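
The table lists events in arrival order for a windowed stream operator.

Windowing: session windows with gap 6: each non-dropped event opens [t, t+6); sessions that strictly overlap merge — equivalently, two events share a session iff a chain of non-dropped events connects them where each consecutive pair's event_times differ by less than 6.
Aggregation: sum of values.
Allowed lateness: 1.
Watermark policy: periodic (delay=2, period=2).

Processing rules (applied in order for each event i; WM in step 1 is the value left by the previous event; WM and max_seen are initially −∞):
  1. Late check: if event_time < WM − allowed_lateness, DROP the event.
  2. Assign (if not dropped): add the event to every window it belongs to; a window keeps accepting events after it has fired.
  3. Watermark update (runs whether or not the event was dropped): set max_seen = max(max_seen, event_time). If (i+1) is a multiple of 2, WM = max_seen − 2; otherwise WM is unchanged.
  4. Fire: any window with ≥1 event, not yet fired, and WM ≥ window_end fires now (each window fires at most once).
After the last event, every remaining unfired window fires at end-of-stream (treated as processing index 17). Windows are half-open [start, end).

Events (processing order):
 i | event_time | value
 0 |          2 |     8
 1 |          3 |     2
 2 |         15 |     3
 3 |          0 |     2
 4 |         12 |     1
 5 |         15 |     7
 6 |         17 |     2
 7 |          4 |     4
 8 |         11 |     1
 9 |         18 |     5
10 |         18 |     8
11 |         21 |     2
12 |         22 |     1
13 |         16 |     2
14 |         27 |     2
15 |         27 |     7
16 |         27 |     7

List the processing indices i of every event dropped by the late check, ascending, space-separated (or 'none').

7 8 13

i=0 t=2 v=8: → [2,8); WM=−∞
i=1 t=3 v=2: → [2,9); WM=1
i=2 t=15 v=3: → [15,21); WM=1
i=3 t=0 v=2: → [0,9); WM=13
i=4 t=12 v=1: → [12,21); WM=13
i=5 t=15 v=7: → [12,21); WM=13
i=6 t=17 v=2: → [12,23); WM=13
i=7 t=4 v=4: DROP (t<13-1); WM=15
i=8 t=11 v=1: DROP (t<15-1); WM=15
i=9 t=18 v=5: → [12,24); WM=16
i=10 t=18 v=8: → [12,24); WM=16
i=11 t=21 v=2: → [12,27); WM=19
i=12 t=22 v=1: → [12,28); WM=19
i=13 t=16 v=2: DROP (t<19-1); WM=20
i=14 t=27 v=2: → [12,33); WM=20
i=15 t=27 v=7: → [12,33); WM=25
i=16 t=27 v=7: → [12,33); WM=25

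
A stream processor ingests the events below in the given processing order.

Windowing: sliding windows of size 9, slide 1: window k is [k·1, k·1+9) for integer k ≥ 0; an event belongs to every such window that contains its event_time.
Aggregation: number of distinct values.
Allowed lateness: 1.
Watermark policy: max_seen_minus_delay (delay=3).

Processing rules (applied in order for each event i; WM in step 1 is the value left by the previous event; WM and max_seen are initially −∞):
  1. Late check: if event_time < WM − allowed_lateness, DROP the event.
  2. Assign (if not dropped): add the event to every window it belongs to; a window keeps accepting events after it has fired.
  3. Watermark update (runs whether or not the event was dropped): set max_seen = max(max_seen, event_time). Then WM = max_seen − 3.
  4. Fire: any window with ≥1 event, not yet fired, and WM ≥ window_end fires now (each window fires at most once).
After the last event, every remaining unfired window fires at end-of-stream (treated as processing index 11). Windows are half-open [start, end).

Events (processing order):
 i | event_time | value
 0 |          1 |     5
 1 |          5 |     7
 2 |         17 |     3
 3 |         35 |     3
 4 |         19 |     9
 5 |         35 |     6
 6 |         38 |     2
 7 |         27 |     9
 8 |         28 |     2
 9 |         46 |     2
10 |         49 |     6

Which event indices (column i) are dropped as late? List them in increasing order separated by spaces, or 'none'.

i=0 t=1 v=5: → [1,10),[0,9); WM=-2
i=1 t=5 v=7: → [5,14),[4,13),[3,12),[2,11),[1,10),[0,9); WM=2
i=2 t=17 v=3: → [17,26),[16,25),[15,24),[14,23),[13,22),[12,21),[11,20),[10,19),[9,18); WM=14; [0,9) fires=2 [1,10) fires=2 [2,11) fires=1 [3,12) fires=1 [4,13) fires=1 [5,14) fires=1
i=3 t=35 v=3: → [35,44),[34,43),[33,42),[32,41),[31,40),[30,39),[29,38),[28,37),[27,36); WM=32; [9,18) fires=1 [10,19) fires=1 [11,20) fires=1 [12,21) fires=1 [13,22) fires=1 [14,23) fires=1 [15,24) fires=1 [16,25) fires=1 [17,26) fires=1
i=4 t=19 v=9: DROP (t<32-1); WM=32
i=5 t=35 v=6: → [35,44),[34,43),[33,42),[32,41),[31,40),[30,39),[29,38),[28,37),[27,36); WM=32
i=6 t=38 v=2: → [38,47),[37,46),[36,45),[35,44),[34,43),[33,42),[32,41),[31,40),[30,39); WM=35
i=7 t=27 v=9: DROP (t<35-1); WM=35
i=8 t=28 v=2: DROP (t<35-1); WM=35
i=9 t=46 v=2: → [46,55),[45,54),[44,53),[43,52),[42,51),[41,50),[40,49),[39,48),[38,47); WM=43; [27,36) fires=2 [28,37) fires=2 [29,38) fires=2 [30,39) fires=3 [31,40) fires=3 [32,41) fires=3 [33,42) fires=3 [34,43) fires=3
i=10 t=49 v=6: → [49,58),[48,57),[47,56),[46,55),[45,54),[44,53),[43,52),[42,51),[41,50); WM=46; [35,44) fires=3 [36,45) fires=1 [37,46) fires=1

4 7 8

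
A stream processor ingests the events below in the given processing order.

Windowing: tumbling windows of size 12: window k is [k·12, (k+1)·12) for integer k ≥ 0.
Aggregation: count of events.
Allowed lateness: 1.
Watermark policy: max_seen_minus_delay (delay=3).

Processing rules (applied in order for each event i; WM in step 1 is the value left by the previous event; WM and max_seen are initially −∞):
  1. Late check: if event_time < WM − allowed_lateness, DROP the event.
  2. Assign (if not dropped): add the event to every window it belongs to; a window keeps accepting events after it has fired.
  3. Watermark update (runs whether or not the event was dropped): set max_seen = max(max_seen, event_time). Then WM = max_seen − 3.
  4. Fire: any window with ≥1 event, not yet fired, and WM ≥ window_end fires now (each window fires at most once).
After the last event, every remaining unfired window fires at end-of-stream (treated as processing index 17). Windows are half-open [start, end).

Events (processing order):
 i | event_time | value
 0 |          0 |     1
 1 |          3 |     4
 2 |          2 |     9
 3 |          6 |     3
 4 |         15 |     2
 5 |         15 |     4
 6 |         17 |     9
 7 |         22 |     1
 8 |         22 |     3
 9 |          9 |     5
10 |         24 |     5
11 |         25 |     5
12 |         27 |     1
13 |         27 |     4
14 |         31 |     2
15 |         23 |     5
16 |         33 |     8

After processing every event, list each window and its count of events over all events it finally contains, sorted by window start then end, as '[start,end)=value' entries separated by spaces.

[0,12)=4 [12,24)=5 [24,36)=6

i=0 t=0 v=1: → [0,12); WM=-3
i=1 t=3 v=4: → [0,12); WM=0
i=2 t=2 v=9: → [0,12); WM=0
i=3 t=6 v=3: → [0,12); WM=3
i=4 t=15 v=2: → [12,24); WM=12; [0,12) fires=4
i=5 t=15 v=4: → [12,24); WM=12
i=6 t=17 v=9: → [12,24); WM=14
i=7 t=22 v=1: → [12,24); WM=19
i=8 t=22 v=3: → [12,24); WM=19
i=9 t=9 v=5: DROP (t<19-1); WM=19
i=10 t=24 v=5: → [24,36); WM=21
i=11 t=25 v=5: → [24,36); WM=22
i=12 t=27 v=1: → [24,36); WM=24; [12,24) fires=5
i=13 t=27 v=4: → [24,36); WM=24
i=14 t=31 v=2: → [24,36); WM=28
i=15 t=23 v=5: DROP (t<28-1); WM=28
i=16 t=33 v=8: → [24,36); WM=30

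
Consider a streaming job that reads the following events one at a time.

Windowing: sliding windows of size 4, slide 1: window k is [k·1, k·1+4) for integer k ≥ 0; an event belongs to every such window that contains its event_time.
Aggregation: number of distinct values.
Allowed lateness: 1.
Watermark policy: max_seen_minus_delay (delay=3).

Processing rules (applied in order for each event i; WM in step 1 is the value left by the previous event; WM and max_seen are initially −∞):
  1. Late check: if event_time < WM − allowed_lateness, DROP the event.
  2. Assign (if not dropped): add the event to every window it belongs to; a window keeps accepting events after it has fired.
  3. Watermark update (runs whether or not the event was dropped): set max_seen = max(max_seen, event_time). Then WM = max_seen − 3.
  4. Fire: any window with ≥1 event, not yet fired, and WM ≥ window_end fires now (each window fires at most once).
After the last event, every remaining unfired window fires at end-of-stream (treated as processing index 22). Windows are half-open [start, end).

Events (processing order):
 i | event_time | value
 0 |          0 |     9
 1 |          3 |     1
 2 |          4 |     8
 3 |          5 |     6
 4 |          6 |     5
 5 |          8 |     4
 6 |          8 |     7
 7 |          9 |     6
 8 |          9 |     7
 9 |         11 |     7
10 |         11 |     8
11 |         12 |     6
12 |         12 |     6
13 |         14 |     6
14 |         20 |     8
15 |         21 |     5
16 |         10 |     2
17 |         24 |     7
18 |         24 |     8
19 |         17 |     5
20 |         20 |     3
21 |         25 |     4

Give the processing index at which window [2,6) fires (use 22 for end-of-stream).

7

i=0 t=0 v=9: → [0,4); WM=-3
i=1 t=3 v=1: → [3,7),[2,6),[1,5),[0,4); WM=0
i=2 t=4 v=8: → [4,8),[3,7),[2,6),[1,5); WM=1
i=3 t=5 v=6: → [5,9),[4,8),[3,7),[2,6); WM=2
i=4 t=6 v=5: → [6,10),[5,9),[4,8),[3,7); WM=3
i=5 t=8 v=4: → [8,12),[7,11),[6,10),[5,9); WM=5; [0,4) fires=2 [1,5) fires=2
i=6 t=8 v=7: → [8,12),[7,11),[6,10),[5,9); WM=5
i=7 t=9 v=6: → [9,13),[8,12),[7,11),[6,10); WM=6; [2,6) fires=3
i=8 t=9 v=7: → [9,13),[8,12),[7,11),[6,10); WM=6
i=9 t=11 v=7: → [11,15),[10,14),[9,13),[8,12); WM=8; [3,7) fires=4 [4,8) fires=3
i=10 t=11 v=8: → [11,15),[10,14),[9,13),[8,12); WM=8
i=11 t=12 v=6: → [12,16),[11,15),[10,14),[9,13); WM=9; [5,9) fires=4
i=12 t=12 v=6: → [12,16),[11,15),[10,14),[9,13); WM=9
i=13 t=14 v=6: → [14,18),[13,17),[12,16),[11,15); WM=11; [6,10) fires=4 [7,11) fires=3
i=14 t=20 v=8: → [20,24),[19,23),[18,22),[17,21); WM=17; [8,12) fires=4 [9,13) fires=3 [10,14) fires=3 [11,15) fires=3 [12,16) fires=1 [13,17) fires=1
i=15 t=21 v=5: → [21,25),[20,24),[19,23),[18,22); WM=18; [14,18) fires=1
i=16 t=10 v=2: DROP (t<18-1); WM=18
i=17 t=24 v=7: → [24,28),[23,27),[22,26),[21,25); WM=21; [17,21) fires=1
i=18 t=24 v=8: → [24,28),[23,27),[22,26),[21,25); WM=21
i=19 t=17 v=5: DROP (t<21-1); WM=21
i=20 t=20 v=3: → [20,24),[19,23),[18,22),[17,21); WM=21
i=21 t=25 v=4: → [25,29),[24,28),[23,27),[22,26); WM=22; [18,22) fires=3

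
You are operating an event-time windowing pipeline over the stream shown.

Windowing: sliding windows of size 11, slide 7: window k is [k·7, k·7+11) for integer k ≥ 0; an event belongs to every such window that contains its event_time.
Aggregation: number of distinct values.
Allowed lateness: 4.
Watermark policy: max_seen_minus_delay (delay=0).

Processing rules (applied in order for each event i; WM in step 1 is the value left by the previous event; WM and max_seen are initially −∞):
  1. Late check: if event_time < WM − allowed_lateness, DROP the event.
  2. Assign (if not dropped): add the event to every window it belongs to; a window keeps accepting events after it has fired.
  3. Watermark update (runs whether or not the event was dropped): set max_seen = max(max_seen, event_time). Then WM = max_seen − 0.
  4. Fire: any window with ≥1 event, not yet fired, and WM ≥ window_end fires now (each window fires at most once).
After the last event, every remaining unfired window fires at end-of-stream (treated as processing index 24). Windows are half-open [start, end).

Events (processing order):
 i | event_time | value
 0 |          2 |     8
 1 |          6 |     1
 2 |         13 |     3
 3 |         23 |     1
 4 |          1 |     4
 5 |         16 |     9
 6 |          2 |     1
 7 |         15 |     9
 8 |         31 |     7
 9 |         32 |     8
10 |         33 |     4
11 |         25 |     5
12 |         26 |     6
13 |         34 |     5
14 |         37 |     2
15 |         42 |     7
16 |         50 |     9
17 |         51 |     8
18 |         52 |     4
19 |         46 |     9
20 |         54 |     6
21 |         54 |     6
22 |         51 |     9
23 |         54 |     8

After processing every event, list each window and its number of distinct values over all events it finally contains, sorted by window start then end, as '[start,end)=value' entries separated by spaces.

i=0 t=2 v=8: → [0,11); WM=2
i=1 t=6 v=1: → [0,11); WM=6
i=2 t=13 v=3: → [7,18); WM=13; [0,11) fires=2
i=3 t=23 v=1: → [21,32),[14,25); WM=23; [7,18) fires=1
i=4 t=1 v=4: DROP (t<23-4); WM=23
i=5 t=16 v=9: DROP (t<23-4); WM=23
i=6 t=2 v=1: DROP (t<23-4); WM=23
i=7 t=15 v=9: DROP (t<23-4); WM=23
i=8 t=31 v=7: → [28,39),[21,32); WM=31; [14,25) fires=1
i=9 t=32 v=8: → [28,39); WM=32; [21,32) fires=2
i=10 t=33 v=4: → [28,39); WM=33
i=11 t=25 v=5: DROP (t<33-4); WM=33
i=12 t=26 v=6: DROP (t<33-4); WM=33
i=13 t=34 v=5: → [28,39); WM=34
i=14 t=37 v=2: → [35,46),[28,39); WM=37
i=15 t=42 v=7: → [42,53),[35,46); WM=42; [28,39) fires=5
i=16 t=50 v=9: → [49,60),[42,53); WM=50; [35,46) fires=2
i=17 t=51 v=8: → [49,60),[42,53); WM=51
i=18 t=52 v=4: → [49,60),[42,53); WM=52
i=19 t=46 v=9: DROP (t<52-4); WM=52
i=20 t=54 v=6: → [49,60); WM=54; [42,53) fires=4
i=21 t=54 v=6: → [49,60); WM=54
i=22 t=51 v=9: → [49,60),[42,53); WM=54
i=23 t=54 v=8: → [49,60); WM=54

[0,11)=2 [7,18)=1 [14,25)=1 [21,32)=2 [28,39)=5 [35,46)=2 [42,53)=4 [49,60)=4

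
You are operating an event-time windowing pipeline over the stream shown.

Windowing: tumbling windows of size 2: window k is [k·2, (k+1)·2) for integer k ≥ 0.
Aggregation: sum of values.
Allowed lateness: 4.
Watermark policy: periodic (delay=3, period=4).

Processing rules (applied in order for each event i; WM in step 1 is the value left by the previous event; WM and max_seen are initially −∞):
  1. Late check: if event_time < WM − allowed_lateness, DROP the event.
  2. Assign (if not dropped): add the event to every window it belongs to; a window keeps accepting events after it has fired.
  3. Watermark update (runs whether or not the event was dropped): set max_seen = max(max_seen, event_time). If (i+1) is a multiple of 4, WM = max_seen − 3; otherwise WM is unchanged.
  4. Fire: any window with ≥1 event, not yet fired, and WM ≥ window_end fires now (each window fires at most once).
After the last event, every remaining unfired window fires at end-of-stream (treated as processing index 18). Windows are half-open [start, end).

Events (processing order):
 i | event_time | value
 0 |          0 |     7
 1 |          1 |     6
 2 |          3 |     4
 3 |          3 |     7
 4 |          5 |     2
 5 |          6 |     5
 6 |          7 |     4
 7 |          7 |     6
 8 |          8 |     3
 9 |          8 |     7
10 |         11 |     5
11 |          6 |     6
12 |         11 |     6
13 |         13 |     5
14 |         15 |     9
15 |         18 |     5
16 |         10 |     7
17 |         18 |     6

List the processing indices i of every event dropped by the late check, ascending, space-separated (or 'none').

i=0 t=0 v=7: → [0,2); WM=−∞
i=1 t=1 v=6: → [0,2); WM=−∞
i=2 t=3 v=4: → [2,4); WM=−∞
i=3 t=3 v=7: → [2,4); WM=0
i=4 t=5 v=2: → [4,6); WM=0
i=5 t=6 v=5: → [6,8); WM=0
i=6 t=7 v=4: → [6,8); WM=0
i=7 t=7 v=6: → [6,8); WM=4; [0,2) fires=13 [2,4) fires=11
i=8 t=8 v=3: → [8,10); WM=4
i=9 t=8 v=7: → [8,10); WM=4
i=10 t=11 v=5: → [10,12); WM=4
i=11 t=6 v=6: → [6,8); WM=8; [4,6) fires=2 [6,8) fires=21
i=12 t=11 v=6: → [10,12); WM=8
i=13 t=13 v=5: → [12,14); WM=8
i=14 t=15 v=9: → [14,16); WM=8
i=15 t=18 v=5: → [18,20); WM=15; [8,10) fires=10 [10,12) fires=11 [12,14) fires=5
i=16 t=10 v=7: DROP (t<15-4); WM=15
i=17 t=18 v=6: → [18,20); WM=15

16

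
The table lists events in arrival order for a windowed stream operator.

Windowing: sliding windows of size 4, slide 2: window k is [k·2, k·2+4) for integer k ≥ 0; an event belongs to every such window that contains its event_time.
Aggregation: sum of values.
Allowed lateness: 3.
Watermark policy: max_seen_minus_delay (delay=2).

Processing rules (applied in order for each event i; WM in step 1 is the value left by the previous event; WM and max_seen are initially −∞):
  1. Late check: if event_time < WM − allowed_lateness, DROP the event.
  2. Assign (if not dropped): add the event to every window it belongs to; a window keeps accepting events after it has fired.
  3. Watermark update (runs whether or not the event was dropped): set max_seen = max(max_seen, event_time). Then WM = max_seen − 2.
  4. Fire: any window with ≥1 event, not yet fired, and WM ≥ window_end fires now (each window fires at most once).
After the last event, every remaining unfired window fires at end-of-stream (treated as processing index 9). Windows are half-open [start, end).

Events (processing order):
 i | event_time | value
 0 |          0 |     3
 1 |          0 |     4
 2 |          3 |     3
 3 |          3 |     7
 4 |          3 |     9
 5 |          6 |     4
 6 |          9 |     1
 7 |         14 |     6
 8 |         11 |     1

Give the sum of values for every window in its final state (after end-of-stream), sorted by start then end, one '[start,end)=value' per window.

i=0 t=0 v=3: → [0,4); WM=-2
i=1 t=0 v=4: → [0,4); WM=-2
i=2 t=3 v=3: → [2,6),[0,4); WM=1
i=3 t=3 v=7: → [2,6),[0,4); WM=1
i=4 t=3 v=9: → [2,6),[0,4); WM=1
i=5 t=6 v=4: → [6,10),[4,8); WM=4; [0,4) fires=26
i=6 t=9 v=1: → [8,12),[6,10); WM=7; [2,6) fires=19
i=7 t=14 v=6: → [14,18),[12,16); WM=12; [4,8) fires=4 [6,10) fires=5 [8,12) fires=1
i=8 t=11 v=1: → [10,14),[8,12); WM=12

[0,4)=26 [2,6)=19 [4,8)=4 [6,10)=5 [8,12)=2 [10,14)=1 [12,16)=6 [14,18)=6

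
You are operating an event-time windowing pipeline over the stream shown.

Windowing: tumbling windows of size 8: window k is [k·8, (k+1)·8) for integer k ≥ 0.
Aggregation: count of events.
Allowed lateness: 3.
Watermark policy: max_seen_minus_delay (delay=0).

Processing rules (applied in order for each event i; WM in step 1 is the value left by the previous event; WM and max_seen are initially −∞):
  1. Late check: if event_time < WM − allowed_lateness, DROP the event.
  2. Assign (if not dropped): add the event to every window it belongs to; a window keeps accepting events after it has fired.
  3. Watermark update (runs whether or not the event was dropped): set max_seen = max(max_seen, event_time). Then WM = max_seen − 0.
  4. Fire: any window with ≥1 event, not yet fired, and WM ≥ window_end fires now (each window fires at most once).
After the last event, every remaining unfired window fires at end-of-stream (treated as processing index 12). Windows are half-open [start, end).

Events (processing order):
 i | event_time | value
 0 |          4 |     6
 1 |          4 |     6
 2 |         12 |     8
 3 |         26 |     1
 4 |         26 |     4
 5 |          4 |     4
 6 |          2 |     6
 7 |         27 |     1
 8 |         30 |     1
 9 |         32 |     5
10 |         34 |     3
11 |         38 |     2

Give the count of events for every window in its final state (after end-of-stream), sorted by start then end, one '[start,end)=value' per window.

[0,8)=2 [8,16)=1 [24,32)=4 [32,40)=3

i=0 t=4 v=6: → [0,8); WM=4
i=1 t=4 v=6: → [0,8); WM=4
i=2 t=12 v=8: → [8,16); WM=12; [0,8) fires=2
i=3 t=26 v=1: → [24,32); WM=26; [8,16) fires=1
i=4 t=26 v=4: → [24,32); WM=26
i=5 t=4 v=4: DROP (t<26-3); WM=26
i=6 t=2 v=6: DROP (t<26-3); WM=26
i=7 t=27 v=1: → [24,32); WM=27
i=8 t=30 v=1: → [24,32); WM=30
i=9 t=32 v=5: → [32,40); WM=32; [24,32) fires=4
i=10 t=34 v=3: → [32,40); WM=34
i=11 t=38 v=2: → [32,40); WM=38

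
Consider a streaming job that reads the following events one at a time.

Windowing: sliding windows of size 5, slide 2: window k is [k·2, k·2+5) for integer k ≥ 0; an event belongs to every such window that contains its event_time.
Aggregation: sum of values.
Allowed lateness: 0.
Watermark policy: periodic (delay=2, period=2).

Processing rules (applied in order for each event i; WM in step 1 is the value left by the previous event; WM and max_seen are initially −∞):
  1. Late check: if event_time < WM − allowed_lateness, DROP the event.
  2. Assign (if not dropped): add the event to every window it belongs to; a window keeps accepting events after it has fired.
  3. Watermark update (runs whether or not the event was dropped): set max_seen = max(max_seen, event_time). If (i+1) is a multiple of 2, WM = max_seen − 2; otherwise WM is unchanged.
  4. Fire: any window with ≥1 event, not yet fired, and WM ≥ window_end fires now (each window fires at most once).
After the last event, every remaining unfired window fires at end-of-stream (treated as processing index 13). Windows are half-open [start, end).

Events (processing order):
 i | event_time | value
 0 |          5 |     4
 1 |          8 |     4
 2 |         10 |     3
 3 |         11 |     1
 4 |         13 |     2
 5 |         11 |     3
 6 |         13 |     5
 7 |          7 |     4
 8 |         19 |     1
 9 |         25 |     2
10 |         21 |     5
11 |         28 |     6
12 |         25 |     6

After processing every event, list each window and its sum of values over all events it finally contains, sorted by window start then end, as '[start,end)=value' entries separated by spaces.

[2,7)=4 [4,9)=8 [6,11)=7 [8,13)=11 [10,15)=14 [12,17)=7 [16,21)=1 [18,23)=1 [22,27)=2 [24,29)=8 [26,31)=6 [28,33)=6

i=0 t=5 v=4: → [4,9),[2,7); WM=−∞
i=1 t=8 v=4: → [8,13),[6,11),[4,9); WM=6
i=2 t=10 v=3: → [10,15),[8,13),[6,11); WM=6
i=3 t=11 v=1: → [10,15),[8,13); WM=9; [2,7) fires=4 [4,9) fires=8
i=4 t=13 v=2: → [12,17),[10,15); WM=9
i=5 t=11 v=3: → [10,15),[8,13); WM=11; [6,11) fires=7
i=6 t=13 v=5: → [12,17),[10,15); WM=11
i=7 t=7 v=4: DROP (t<11-0); WM=11
i=8 t=19 v=1: → [18,23),[16,21); WM=11
i=9 t=25 v=2: → [24,29),[22,27); WM=23; [8,13) fires=11 [10,15) fires=14 [12,17) fires=7 [16,21) fires=1 [18,23) fires=1
i=10 t=21 v=5: DROP (t<23-0); WM=23
i=11 t=28 v=6: → [28,33),[26,31),[24,29); WM=26
i=12 t=25 v=6: DROP (t<26-0); WM=26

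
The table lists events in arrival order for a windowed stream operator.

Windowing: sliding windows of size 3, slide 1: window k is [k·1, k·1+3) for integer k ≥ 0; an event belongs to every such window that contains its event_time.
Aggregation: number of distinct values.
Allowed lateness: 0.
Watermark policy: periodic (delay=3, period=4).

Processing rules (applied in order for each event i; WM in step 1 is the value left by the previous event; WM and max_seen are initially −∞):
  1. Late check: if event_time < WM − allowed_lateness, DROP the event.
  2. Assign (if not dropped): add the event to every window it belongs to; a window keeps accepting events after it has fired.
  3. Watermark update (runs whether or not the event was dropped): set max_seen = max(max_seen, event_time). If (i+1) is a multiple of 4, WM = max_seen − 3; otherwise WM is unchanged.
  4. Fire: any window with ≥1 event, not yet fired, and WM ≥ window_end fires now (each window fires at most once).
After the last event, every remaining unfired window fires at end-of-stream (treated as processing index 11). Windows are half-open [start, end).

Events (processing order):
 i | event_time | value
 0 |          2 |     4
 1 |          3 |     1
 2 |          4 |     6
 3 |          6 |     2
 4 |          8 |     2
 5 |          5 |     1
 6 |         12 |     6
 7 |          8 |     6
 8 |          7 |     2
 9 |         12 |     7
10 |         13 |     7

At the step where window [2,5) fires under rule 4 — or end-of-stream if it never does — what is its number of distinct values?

i=0 t=2 v=4: → [2,5),[1,4),[0,3); WM=−∞
i=1 t=3 v=1: → [3,6),[2,5),[1,4); WM=−∞
i=2 t=4 v=6: → [4,7),[3,6),[2,5); WM=−∞
i=3 t=6 v=2: → [6,9),[5,8),[4,7); WM=3; [0,3) fires=1
i=4 t=8 v=2: → [8,11),[7,10),[6,9); WM=3
i=5 t=5 v=1: → [5,8),[4,7),[3,6); WM=3
i=6 t=12 v=6: → [12,15),[11,14),[10,13); WM=3
i=7 t=8 v=6: → [8,11),[7,10),[6,9); WM=9; [1,4) fires=2 [2,5) fires=3 [3,6) fires=2 [4,7) fires=3 [5,8) fires=2 [6,9) fires=2
i=8 t=7 v=2: DROP (t<9-0); WM=9
i=9 t=12 v=7: → [12,15),[11,14),[10,13); WM=9
i=10 t=13 v=7: → [13,16),[12,15),[11,14); WM=9

3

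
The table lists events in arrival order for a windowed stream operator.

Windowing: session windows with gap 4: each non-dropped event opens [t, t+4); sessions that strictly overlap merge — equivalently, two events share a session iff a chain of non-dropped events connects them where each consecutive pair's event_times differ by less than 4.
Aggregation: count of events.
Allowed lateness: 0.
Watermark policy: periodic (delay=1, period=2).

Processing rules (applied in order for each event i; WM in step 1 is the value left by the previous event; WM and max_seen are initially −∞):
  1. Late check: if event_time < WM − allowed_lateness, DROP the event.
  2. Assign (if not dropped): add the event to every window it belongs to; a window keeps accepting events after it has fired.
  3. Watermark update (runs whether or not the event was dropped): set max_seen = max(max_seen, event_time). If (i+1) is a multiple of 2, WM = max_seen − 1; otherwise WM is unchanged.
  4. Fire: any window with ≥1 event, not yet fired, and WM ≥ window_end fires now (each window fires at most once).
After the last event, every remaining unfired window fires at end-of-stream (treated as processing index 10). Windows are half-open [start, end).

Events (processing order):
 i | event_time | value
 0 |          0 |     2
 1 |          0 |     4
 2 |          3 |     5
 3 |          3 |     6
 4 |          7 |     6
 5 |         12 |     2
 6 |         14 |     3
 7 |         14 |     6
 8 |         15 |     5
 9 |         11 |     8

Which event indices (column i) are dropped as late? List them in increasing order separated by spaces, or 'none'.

9

i=0 t=0 v=2: → [0,4); WM=−∞
i=1 t=0 v=4: → [0,4); WM=-1
i=2 t=3 v=5: → [0,7); WM=-1
i=3 t=3 v=6: → [0,7); WM=2
i=4 t=7 v=6: → [7,11); WM=2
i=5 t=12 v=2: → [12,16); WM=11
i=6 t=14 v=3: → [12,18); WM=11
i=7 t=14 v=6: → [12,18); WM=13
i=8 t=15 v=5: → [12,19); WM=13
i=9 t=11 v=8: DROP (t<13-0); WM=14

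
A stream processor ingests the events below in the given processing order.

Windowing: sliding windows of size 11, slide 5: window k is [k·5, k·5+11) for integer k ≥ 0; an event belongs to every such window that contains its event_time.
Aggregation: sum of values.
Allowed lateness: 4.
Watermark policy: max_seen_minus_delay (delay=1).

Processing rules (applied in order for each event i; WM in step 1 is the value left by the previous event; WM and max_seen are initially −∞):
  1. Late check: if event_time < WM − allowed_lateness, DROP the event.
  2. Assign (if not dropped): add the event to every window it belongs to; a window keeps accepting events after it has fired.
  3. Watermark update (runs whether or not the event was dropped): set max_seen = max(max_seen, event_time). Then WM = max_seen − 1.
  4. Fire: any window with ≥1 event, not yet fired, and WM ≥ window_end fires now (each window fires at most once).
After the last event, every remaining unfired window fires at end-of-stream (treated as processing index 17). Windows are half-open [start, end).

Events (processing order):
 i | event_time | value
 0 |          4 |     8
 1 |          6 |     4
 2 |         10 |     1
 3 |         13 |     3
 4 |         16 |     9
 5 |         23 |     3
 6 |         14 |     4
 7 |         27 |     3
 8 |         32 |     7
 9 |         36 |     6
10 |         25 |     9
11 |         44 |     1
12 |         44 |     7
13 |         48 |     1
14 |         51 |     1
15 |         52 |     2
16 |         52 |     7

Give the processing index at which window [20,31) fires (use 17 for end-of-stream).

8

i=0 t=4 v=8: → [0,11); WM=3
i=1 t=6 v=4: → [5,16),[0,11); WM=5
i=2 t=10 v=1: → [10,21),[5,16),[0,11); WM=9
i=3 t=13 v=3: → [10,21),[5,16); WM=12; [0,11) fires=13
i=4 t=16 v=9: → [15,26),[10,21); WM=15
i=5 t=23 v=3: → [20,31),[15,26); WM=22; [5,16) fires=8 [10,21) fires=13
i=6 t=14 v=4: DROP (t<22-4); WM=22
i=7 t=27 v=3: → [25,36),[20,31); WM=26; [15,26) fires=12
i=8 t=32 v=7: → [30,41),[25,36); WM=31; [20,31) fires=6
i=9 t=36 v=6: → [35,46),[30,41); WM=35
i=10 t=25 v=9: DROP (t<35-4); WM=35
i=11 t=44 v=1: → [40,51),[35,46); WM=43; [25,36) fires=10 [30,41) fires=13
i=12 t=44 v=7: → [40,51),[35,46); WM=43
i=13 t=48 v=1: → [45,56),[40,51); WM=47; [35,46) fires=14
i=14 t=51 v=1: → [50,61),[45,56); WM=50
i=15 t=52 v=2: → [50,61),[45,56); WM=51; [40,51) fires=9
i=16 t=52 v=7: → [50,61),[45,56); WM=51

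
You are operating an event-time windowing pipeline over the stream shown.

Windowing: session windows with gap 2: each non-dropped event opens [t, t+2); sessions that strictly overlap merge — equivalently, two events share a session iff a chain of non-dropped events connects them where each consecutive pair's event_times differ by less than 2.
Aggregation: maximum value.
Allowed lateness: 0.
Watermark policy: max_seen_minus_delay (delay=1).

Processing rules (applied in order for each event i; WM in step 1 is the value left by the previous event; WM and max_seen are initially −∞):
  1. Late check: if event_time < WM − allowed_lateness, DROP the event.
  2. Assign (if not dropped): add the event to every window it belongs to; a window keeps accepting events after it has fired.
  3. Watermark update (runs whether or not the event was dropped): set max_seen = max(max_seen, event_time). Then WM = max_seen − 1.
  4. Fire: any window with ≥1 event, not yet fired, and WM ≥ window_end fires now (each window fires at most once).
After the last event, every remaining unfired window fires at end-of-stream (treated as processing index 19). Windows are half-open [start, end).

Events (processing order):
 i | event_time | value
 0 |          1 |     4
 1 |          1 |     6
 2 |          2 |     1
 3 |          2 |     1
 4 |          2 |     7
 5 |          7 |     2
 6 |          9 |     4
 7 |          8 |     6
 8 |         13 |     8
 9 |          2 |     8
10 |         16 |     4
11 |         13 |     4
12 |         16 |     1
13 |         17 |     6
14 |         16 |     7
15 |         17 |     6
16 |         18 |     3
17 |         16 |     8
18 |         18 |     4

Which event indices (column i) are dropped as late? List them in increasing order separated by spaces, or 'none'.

i=0 t=1 v=4: → [1,3); WM=0
i=1 t=1 v=6: → [1,3); WM=0
i=2 t=2 v=1: → [1,4); WM=1
i=3 t=2 v=1: → [1,4); WM=1
i=4 t=2 v=7: → [1,4); WM=1
i=5 t=7 v=2: → [7,9); WM=6
i=6 t=9 v=4: → [9,11); WM=8
i=7 t=8 v=6: → [7,11); WM=8
i=8 t=13 v=8: → [13,15); WM=12
i=9 t=2 v=8: DROP (t<12-0); WM=12
i=10 t=16 v=4: → [16,18); WM=15
i=11 t=13 v=4: DROP (t<15-0); WM=15
i=12 t=16 v=1: → [16,18); WM=15
i=13 t=17 v=6: → [16,19); WM=16
i=14 t=16 v=7: → [16,19); WM=16
i=15 t=17 v=6: → [16,19); WM=16
i=16 t=18 v=3: → [16,20); WM=17
i=17 t=16 v=8: DROP (t<17-0); WM=17
i=18 t=18 v=4: → [16,20); WM=17

9 11 17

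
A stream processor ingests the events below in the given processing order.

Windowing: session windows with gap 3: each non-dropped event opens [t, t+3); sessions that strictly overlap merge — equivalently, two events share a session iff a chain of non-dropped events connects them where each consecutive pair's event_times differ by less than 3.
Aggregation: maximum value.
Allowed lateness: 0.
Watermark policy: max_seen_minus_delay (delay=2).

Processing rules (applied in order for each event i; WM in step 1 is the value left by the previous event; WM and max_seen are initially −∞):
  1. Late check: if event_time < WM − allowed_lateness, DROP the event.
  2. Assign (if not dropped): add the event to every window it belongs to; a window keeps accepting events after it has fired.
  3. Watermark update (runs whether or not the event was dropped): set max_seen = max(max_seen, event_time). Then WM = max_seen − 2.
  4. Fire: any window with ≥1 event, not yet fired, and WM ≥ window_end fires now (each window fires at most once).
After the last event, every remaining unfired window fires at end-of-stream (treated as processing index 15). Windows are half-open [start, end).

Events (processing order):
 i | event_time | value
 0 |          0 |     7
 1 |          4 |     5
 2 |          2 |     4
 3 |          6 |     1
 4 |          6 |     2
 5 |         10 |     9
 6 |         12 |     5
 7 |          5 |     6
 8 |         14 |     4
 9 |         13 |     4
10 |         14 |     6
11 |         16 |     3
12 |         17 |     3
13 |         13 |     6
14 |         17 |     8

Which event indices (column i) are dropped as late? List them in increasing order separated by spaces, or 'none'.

7 13

i=0 t=0 v=7: → [0,3); WM=-2
i=1 t=4 v=5: → [4,7); WM=2
i=2 t=2 v=4: → [0,7); WM=2
i=3 t=6 v=1: → [0,9); WM=4
i=4 t=6 v=2: → [0,9); WM=4
i=5 t=10 v=9: → [10,13); WM=8
i=6 t=12 v=5: → [10,15); WM=10
i=7 t=5 v=6: DROP (t<10-0); WM=10
i=8 t=14 v=4: → [10,17); WM=12
i=9 t=13 v=4: → [10,17); WM=12
i=10 t=14 v=6: → [10,17); WM=12
i=11 t=16 v=3: → [10,19); WM=14
i=12 t=17 v=3: → [10,20); WM=15
i=13 t=13 v=6: DROP (t<15-0); WM=15
i=14 t=17 v=8: → [10,20); WM=15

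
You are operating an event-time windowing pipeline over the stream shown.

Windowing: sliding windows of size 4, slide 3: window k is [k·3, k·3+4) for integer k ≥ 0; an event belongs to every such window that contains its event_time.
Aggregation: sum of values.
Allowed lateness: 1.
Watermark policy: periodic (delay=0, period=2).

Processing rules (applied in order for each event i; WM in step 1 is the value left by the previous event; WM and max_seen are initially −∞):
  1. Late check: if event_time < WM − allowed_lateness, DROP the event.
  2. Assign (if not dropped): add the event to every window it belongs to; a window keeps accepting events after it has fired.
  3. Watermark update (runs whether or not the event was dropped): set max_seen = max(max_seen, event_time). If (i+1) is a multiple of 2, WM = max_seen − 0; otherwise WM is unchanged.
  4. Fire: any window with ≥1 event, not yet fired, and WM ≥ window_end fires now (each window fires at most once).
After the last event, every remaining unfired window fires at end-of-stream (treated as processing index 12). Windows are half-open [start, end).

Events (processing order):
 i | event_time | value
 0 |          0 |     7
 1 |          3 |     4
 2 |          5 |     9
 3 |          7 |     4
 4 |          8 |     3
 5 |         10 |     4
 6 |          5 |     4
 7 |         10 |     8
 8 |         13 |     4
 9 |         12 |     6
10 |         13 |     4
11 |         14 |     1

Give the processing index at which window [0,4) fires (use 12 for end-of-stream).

i=0 t=0 v=7: → [0,4); WM=−∞
i=1 t=3 v=4: → [3,7),[0,4); WM=3
i=2 t=5 v=9: → [3,7); WM=3
i=3 t=7 v=4: → [6,10); WM=7; [0,4) fires=11 [3,7) fires=13
i=4 t=8 v=3: → [6,10); WM=7
i=5 t=10 v=4: → [9,13); WM=10; [6,10) fires=7
i=6 t=5 v=4: DROP (t<10-1); WM=10
i=7 t=10 v=8: → [9,13); WM=10
i=8 t=13 v=4: → [12,16); WM=10
i=9 t=12 v=6: → [12,16),[9,13); WM=13; [9,13) fires=18
i=10 t=13 v=4: → [12,16); WM=13
i=11 t=14 v=1: → [12,16); WM=14

3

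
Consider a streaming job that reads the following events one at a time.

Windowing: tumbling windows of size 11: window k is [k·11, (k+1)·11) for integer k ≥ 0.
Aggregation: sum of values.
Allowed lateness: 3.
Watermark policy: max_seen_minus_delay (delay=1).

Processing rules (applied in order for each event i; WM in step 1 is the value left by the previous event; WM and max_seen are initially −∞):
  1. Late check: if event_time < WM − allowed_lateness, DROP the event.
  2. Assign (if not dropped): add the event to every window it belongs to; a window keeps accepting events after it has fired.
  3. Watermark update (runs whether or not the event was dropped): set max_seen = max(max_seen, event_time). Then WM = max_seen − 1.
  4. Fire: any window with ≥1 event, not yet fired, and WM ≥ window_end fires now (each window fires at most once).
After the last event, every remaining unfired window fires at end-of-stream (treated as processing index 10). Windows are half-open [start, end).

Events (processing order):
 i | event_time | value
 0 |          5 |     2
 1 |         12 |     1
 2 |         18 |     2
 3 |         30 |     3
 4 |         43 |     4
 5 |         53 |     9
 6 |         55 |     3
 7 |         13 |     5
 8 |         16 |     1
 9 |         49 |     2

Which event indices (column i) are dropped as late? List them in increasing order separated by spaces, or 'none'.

i=0 t=5 v=2: → [0,11); WM=4
i=1 t=12 v=1: → [11,22); WM=11; [0,11) fires=2
i=2 t=18 v=2: → [11,22); WM=17
i=3 t=30 v=3: → [22,33); WM=29; [11,22) fires=3
i=4 t=43 v=4: → [33,44); WM=42; [22,33) fires=3
i=5 t=53 v=9: → [44,55); WM=52; [33,44) fires=4
i=6 t=55 v=3: → [55,66); WM=54
i=7 t=13 v=5: DROP (t<54-3); WM=54
i=8 t=16 v=1: DROP (t<54-3); WM=54
i=9 t=49 v=2: DROP (t<54-3); WM=54

7 8 9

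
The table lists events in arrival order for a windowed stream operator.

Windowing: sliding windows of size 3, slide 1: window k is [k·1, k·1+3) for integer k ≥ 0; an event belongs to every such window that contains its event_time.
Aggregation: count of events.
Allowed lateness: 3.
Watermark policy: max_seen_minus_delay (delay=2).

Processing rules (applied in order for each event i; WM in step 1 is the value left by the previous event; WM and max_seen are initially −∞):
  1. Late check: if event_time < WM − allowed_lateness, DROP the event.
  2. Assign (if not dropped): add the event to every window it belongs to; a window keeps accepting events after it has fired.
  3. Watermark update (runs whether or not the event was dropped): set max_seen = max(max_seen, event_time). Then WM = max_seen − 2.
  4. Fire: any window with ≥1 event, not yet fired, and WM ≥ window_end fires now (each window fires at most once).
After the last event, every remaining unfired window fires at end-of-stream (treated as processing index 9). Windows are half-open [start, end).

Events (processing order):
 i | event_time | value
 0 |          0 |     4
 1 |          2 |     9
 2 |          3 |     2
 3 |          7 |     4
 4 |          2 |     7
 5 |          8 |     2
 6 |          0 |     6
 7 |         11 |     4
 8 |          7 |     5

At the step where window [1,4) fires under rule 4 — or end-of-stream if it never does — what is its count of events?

2

i=0 t=0 v=4: → [0,3); WM=-2
i=1 t=2 v=9: → [2,5),[1,4),[0,3); WM=0
i=2 t=3 v=2: → [3,6),[2,5),[1,4); WM=1
i=3 t=7 v=4: → [7,10),[6,9),[5,8); WM=5; [0,3) fires=2 [1,4) fires=2 [2,5) fires=2
i=4 t=2 v=7: → [2,5),[1,4),[0,3); WM=5
i=5 t=8 v=2: → [8,11),[7,10),[6,9); WM=6; [3,6) fires=1
i=6 t=0 v=6: DROP (t<6-3); WM=6
i=7 t=11 v=4: → [11,14),[10,13),[9,12); WM=9; [5,8) fires=1 [6,9) fires=2
i=8 t=7 v=5: → [7,10),[6,9),[5,8); WM=9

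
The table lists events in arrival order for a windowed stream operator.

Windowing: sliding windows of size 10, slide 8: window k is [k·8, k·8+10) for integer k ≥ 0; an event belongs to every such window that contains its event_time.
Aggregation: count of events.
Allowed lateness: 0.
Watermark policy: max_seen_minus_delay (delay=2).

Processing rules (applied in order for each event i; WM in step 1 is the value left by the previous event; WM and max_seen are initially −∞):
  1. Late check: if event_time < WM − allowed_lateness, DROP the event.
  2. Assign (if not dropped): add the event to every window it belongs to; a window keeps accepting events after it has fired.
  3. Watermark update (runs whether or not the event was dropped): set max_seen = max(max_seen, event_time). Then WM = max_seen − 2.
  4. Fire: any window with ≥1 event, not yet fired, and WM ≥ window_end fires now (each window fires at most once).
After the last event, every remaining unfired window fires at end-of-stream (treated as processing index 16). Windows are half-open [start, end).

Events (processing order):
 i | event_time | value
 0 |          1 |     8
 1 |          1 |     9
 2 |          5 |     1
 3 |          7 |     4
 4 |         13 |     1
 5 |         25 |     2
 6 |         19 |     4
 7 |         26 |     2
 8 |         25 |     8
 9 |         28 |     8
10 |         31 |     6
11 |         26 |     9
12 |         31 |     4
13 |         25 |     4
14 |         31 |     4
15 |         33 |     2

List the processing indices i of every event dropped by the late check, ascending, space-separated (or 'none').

6 11 13

i=0 t=1 v=8: → [0,10); WM=-1
i=1 t=1 v=9: → [0,10); WM=-1
i=2 t=5 v=1: → [0,10); WM=3
i=3 t=7 v=4: → [0,10); WM=5
i=4 t=13 v=1: → [8,18); WM=11; [0,10) fires=4
i=5 t=25 v=2: → [24,34),[16,26); WM=23; [8,18) fires=1
i=6 t=19 v=4: DROP (t<23-0); WM=23
i=7 t=26 v=2: → [24,34); WM=24
i=8 t=25 v=8: → [24,34),[16,26); WM=24
i=9 t=28 v=8: → [24,34); WM=26; [16,26) fires=2
i=10 t=31 v=6: → [24,34); WM=29
i=11 t=26 v=9: DROP (t<29-0); WM=29
i=12 t=31 v=4: → [24,34); WM=29
i=13 t=25 v=4: DROP (t<29-0); WM=29
i=14 t=31 v=4: → [24,34); WM=29
i=15 t=33 v=2: → [32,42),[24,34); WM=31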